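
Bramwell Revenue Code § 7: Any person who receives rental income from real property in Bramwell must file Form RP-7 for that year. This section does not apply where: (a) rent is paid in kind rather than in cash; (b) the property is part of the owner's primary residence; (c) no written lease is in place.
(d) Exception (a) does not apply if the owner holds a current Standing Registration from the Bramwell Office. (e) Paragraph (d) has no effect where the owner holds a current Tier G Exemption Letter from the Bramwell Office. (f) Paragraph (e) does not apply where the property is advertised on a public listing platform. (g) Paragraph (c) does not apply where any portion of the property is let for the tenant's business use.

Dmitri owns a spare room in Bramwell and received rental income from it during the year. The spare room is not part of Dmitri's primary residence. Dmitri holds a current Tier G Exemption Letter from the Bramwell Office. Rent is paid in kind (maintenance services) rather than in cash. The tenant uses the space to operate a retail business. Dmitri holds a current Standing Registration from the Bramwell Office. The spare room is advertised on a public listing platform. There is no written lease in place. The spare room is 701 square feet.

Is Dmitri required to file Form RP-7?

All of (a)'s requirements are met (rent is paid in kind). But: (d) applies — a current Standing Registration is held. (e) is triggered (a current Tier G Exemption Letter is held), but is set aside by (f): (f) operates against (e): the property is publicly advertised. So (a) is unavailable.
Exception (b) requires that the property is part of the owner's primary residence; but the spare room is not part of the primary residence, so (b) is unavailable.
Exception (c): there is no written lease — every condition holds. However, paragraph (g) must be considered: (g) operates against (c): the space is let for business use. So (c) is unavailable.
None of the exceptions is available; § 7 applies in full.

Yes — Dmitri must file Form RP-7.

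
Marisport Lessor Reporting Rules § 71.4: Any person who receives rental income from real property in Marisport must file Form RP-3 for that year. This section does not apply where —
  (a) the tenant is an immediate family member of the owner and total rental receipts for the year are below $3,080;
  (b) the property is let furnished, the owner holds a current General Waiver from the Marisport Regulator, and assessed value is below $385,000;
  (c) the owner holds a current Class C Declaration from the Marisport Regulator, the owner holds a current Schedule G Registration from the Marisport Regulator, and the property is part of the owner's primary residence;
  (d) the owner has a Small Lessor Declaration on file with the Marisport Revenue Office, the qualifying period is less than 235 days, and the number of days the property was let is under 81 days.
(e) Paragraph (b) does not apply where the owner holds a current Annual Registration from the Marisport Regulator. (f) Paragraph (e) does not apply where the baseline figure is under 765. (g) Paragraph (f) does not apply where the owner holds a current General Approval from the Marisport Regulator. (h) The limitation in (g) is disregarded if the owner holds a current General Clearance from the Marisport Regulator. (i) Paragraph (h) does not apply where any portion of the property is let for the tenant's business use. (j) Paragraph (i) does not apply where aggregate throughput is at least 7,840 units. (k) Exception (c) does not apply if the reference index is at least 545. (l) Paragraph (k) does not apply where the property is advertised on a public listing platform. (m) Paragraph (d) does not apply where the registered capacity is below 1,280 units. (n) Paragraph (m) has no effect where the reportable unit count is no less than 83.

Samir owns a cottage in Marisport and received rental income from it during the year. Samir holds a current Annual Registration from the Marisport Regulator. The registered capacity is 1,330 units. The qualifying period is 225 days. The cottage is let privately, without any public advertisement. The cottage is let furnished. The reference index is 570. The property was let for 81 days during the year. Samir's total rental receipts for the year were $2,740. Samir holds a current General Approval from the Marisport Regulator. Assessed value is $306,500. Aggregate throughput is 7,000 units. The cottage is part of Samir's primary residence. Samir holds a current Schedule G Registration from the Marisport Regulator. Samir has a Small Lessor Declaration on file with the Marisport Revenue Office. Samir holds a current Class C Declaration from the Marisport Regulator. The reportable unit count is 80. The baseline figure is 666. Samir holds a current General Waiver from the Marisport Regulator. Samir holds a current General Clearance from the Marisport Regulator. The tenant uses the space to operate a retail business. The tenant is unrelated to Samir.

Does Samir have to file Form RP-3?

Yes — Samir must file Form RP-3.

Exception (a) fails — the tenant is unrelated to the owner.
Exception (b): the property is let furnished; a current General Waiver is held; assessed value is $306,500, below the $385,000 limit — every condition holds. But applying paragraphs (e)–(j): (e) is engaged — a current Annual Registration is held. (f) would limit (e) — the baseline figure is 666, under the 765 limit — but (g) sets (f) aside: (g) operates against (f): a current General Approval is held. (h) applies (a current General Clearance is held), but yields to (i): (i) is engaged — the space is let for business use. (j), which would lift (i), does not operate here — aggregate throughput is 7,000 units, short of 7,840 units. So (b) is unavailable.
Exception (c)'s conditions are all satisfied: a current Class C Declaration is held; a current Schedule G Registration is held; the cottage is part of the primary residence. However, paragraphs (k)–(l) must be considered: (k) operates against (c): the reference index is 570, meeting the 545 threshold. (l) is not triggered (the property is let privately without advertisement), so (k) stands. So (c) is unavailable.
Exception (d) fails — the number of days the property was let is 81 days, not under 81 days.
None of the exceptions is available; § 71.4 applies in full.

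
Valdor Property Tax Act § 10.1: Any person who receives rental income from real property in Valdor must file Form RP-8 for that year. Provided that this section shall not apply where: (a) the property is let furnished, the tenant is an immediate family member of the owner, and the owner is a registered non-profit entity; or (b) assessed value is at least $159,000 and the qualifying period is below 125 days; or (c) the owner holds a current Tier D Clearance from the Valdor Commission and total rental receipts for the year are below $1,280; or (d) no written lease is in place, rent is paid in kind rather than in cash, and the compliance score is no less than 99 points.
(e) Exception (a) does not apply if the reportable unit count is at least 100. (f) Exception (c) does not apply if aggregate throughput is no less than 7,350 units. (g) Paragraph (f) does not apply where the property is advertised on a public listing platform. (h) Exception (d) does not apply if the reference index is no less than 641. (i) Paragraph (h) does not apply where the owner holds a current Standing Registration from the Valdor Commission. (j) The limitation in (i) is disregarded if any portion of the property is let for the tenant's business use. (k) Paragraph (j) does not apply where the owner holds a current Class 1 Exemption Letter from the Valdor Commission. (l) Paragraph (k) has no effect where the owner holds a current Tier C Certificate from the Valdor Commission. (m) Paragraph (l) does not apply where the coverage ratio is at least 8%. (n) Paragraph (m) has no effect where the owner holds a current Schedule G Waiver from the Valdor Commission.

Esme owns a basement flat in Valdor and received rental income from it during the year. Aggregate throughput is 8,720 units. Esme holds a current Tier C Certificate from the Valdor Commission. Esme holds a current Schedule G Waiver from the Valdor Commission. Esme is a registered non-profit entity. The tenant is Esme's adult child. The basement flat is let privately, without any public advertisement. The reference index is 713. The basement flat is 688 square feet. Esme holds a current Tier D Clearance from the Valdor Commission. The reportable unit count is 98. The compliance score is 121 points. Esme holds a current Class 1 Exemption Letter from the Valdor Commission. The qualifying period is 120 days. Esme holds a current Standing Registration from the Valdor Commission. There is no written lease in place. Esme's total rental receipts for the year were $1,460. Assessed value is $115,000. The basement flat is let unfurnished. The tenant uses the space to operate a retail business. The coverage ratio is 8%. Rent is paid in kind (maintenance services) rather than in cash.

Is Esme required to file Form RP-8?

Yes — Esme must file Form RP-8.

Exception (a) does not apply: the property is let unfurnished.
Exception (b) fails — assessed value is $115,000, short of $159,000.
Exception (c) requires that total rental receipts for the year are below $1,280; but total rental receipts for the year are $1,460, not below $1,280, so (c) is unavailable.
Exception (d) is satisfied on its face — there is no written lease; rent is paid in kind; the compliance score is 121 points, meeting the 99 points threshold. But applying paragraphs (h)–(n): (h) operates — the reference index is 713, meeting the 641 threshold. (i) would limit (h) — a current Standing Registration is held — but (j) sets (i) aside: (j) operates against (i): the space is let for business use. (k) would limit (j) — a current Class 1 Exemption Letter is held — but (l) sets (k) aside: (l) operates against (k): a current Tier C Certificate is held. (m) would limit (l) — the coverage ratio is 8%, meeting the 8% threshold — but (n) sets (m) aside: (n) is triggered — a current Schedule G Waiver is held. Exception (d) does not apply.
No exception is made out. Esme falls within the general rule.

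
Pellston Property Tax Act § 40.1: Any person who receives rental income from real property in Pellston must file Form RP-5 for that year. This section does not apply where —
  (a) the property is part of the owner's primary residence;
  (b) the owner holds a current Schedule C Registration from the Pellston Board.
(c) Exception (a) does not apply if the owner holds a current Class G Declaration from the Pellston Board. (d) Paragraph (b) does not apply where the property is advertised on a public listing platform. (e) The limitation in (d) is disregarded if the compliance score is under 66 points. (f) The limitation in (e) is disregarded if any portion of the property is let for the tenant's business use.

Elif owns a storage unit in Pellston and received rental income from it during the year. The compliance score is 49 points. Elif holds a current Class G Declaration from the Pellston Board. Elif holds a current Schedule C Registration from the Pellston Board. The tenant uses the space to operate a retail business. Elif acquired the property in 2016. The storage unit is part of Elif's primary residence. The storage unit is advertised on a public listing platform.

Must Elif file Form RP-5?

Yes — Elif must file Form RP-5.

All of (a)'s requirements are met (the storage unit is part of the primary residence). However, paragraph (c) must be considered: (c) applies — a current Class G Declaration is held. (a) is therefore removed.
Exception (b)'s conditions are all satisfied: a current Schedule C Registration is held. Turning to paragraphs (d)–(f): (d) operates — the property is publicly advertised. (e) applies (the compliance score is 49 points, under the 66 points limit), but is itself disapplied by (f): (f) operates against (e): the space is let for business use. So (b) is unavailable.
No exception is made out. Elif falls within the general rule.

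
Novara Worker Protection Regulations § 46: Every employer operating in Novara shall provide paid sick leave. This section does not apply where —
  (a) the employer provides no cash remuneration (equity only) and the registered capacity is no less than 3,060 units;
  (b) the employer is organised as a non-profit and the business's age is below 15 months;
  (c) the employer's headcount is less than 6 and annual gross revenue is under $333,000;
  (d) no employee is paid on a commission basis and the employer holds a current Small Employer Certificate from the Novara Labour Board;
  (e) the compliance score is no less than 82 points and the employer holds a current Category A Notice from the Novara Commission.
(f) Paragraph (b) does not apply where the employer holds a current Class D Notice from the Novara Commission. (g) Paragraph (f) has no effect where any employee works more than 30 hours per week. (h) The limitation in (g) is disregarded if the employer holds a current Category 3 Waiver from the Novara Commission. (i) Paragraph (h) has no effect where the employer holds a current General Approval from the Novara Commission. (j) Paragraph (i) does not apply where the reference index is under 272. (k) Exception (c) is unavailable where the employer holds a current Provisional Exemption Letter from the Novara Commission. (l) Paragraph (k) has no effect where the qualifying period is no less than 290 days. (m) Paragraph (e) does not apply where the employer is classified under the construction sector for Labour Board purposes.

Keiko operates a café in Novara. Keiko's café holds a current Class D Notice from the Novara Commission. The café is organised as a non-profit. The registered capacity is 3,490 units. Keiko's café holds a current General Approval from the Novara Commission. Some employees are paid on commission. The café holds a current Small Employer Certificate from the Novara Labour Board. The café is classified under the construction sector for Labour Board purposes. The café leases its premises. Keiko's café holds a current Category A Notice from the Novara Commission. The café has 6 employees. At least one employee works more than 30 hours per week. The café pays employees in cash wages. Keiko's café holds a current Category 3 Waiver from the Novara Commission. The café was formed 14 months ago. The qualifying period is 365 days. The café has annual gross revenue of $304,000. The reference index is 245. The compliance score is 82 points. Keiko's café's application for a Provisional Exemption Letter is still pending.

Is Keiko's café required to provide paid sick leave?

Yes — Keiko's café must provide paid sick leave.

Exception (a) requires that the employer provides no cash remuneration (equity only); but employees are paid cash wages, so (a) is unavailable.
Exception (b): the employer is a non-profit; the business's age is 14 months, below the 15 months limit — every condition holds. But: (f) applies — a current Class D Notice is held. (g) operates (at least one employee exceeds 30 hours/week), but yields to (h): (h) operates against (g): a current Category 3 Waiver is held. (i) would limit (h) — a current General Approval is held — but (j) sets (i) aside: (j) applies — the reference index is 245, under the 272 limit. Exception (b) does not apply.
Exception (c) fails — the employer's headcount is 6, not less than 6.
Exception (d) fails — some employees are paid on commission.
Exception (e): the compliance score is 82 points, meeting the 82 points threshold; a current Category A Notice is held — every condition holds. But applying paragraph (m): (m) operates against (e): the café is classified under the construction sector. So (e) is unavailable.
Every exception is unavailable, so the rule governs.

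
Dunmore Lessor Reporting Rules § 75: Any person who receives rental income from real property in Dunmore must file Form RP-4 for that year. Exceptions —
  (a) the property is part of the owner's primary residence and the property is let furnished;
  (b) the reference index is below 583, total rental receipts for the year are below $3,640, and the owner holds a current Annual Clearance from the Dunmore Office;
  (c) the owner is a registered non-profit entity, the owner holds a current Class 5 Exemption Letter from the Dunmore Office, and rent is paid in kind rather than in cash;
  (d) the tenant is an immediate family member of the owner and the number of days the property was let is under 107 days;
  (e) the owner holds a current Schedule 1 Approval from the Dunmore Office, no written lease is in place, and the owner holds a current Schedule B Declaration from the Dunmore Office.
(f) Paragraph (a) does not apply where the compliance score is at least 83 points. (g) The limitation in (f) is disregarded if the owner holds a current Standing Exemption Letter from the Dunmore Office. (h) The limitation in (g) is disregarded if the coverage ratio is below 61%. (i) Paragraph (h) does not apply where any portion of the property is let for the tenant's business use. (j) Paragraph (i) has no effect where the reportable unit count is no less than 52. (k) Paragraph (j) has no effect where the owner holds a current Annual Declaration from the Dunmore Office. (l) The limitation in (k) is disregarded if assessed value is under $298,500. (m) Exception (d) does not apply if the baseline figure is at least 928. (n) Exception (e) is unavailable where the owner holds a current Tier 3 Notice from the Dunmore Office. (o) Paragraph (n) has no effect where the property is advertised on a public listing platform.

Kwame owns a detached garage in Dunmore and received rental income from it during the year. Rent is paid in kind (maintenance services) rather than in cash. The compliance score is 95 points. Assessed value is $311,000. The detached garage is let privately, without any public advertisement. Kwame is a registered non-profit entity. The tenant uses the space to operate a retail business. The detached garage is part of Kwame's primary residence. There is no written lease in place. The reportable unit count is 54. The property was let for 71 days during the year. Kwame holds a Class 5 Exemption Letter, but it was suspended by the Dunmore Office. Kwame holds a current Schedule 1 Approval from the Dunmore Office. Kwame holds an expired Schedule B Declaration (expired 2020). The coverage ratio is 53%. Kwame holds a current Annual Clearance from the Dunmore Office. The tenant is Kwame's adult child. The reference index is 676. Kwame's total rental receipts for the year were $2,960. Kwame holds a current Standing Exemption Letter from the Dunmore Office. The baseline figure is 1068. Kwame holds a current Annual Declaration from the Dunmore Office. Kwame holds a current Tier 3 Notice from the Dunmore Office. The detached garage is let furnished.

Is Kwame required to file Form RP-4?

No — exception (a) applies; Kwame is not required to file Form RP-4.

All of (a)'s requirements are met (the detached garage is part of the primary residence; the property is let furnished). As to paragraphs (f)–(l): (f) would limit (a) — the compliance score is 95 points, meeting the 83 points threshold — but (g) sets (f) aside: (g) is engaged — a current Standing Exemption Letter is held. (h) would limit (g) — the coverage ratio is 53%, below the 61% limit — but (i) sets (h) aside: (i) operates against (h): the space is let for business use. (j) is engaged (the reportable unit count is 54, meeting the 52 threshold), but yields to (k): (k) is engaged — a current Annual Declaration is held. (l), which would lift (k), is not engaged — assessed value is $311,000, not under $298,500. Exception (a) stands.
Exception (b) fails — the reference index is 676, not below 583.
Exception (c) fails — no current Class 5 Exemption Letter is held.
All of (d)'s requirements are met (the tenant is an immediate family member; the number of days the property was let is 71 days, under the 107 days limit). Turning to paragraph (m): (m) is triggered — the baseline figure is 1,068, meeting the 928 threshold. Exception (d) does not apply.
Exception (e) fails — there is no Schedule B Declaration in force.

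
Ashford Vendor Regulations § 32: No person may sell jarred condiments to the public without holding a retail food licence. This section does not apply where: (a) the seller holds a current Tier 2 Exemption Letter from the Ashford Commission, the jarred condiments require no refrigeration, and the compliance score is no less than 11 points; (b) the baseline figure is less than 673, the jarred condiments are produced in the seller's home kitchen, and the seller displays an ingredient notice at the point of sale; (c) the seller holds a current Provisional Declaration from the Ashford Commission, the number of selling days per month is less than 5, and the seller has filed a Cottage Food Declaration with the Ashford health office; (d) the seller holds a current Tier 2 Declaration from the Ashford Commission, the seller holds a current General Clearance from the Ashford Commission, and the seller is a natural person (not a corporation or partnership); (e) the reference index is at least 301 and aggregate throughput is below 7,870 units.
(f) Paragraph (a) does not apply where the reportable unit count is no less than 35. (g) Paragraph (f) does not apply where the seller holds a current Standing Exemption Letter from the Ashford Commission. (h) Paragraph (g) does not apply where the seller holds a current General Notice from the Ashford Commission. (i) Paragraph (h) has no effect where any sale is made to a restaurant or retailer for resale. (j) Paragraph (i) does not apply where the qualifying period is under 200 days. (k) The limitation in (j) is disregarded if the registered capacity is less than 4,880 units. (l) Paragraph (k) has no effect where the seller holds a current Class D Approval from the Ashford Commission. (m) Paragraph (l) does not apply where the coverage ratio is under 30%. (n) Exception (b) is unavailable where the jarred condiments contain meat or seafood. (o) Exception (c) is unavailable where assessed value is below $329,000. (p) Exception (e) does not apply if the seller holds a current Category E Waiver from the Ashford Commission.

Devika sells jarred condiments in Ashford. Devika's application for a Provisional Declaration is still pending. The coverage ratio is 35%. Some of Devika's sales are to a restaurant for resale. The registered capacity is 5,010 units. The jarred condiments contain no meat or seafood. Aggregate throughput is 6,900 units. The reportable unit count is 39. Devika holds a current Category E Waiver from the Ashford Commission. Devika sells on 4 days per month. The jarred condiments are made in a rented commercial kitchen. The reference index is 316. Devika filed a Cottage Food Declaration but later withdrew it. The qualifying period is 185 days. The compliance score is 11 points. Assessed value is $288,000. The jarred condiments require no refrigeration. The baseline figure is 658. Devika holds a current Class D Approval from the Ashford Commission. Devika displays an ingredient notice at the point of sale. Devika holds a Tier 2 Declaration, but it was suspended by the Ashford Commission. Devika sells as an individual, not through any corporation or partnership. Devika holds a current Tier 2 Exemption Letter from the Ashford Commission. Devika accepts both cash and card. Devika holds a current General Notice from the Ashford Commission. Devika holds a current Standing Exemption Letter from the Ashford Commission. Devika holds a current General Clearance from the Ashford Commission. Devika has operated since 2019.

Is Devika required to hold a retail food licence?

Exception (a): a current Tier 2 Exemption Letter is held; the jarred condiments are shelf-stable; the compliance score is 11 points, meeting the 11 points threshold — every condition holds. But applying paragraphs (f)–(m): (f) operates against (a): the reportable unit count is 39, meeting the 35 threshold. (g) is triggered (a current Standing Exemption Letter is held), but is overridden by (h): (h) operates against (g): a current General Notice is held. (i) operates (some sales are to a restaurant for resale), but is overridden by (j): (j) applies — the qualifying period is 185 days, under the 200 days limit. (k) does not operate here (the registered capacity is 5,010 units, not less than 4,880 units), so (j) stands. So (a) is unavailable.
Exception (b) does not apply: the jarred condiments are made in a commercial kitchen, not a home kitchen.
Exception (c) fails — there is no Provisional Declaration in force.
Exception (d) does not apply: there is no Tier 2 Declaration in force.
Exception (e)'s conditions are all satisfied: the reference index is 316, meeting the 301 threshold; aggregate throughput is 6,900 units, below the 7,870 units limit. Turning to paragraph (p): (p) operates against (e): a current Category E Waiver is held. Exception (e) does not apply.
Every exception is unavailable, so the rule governs.

Yes — Devika must hold a retail food licence.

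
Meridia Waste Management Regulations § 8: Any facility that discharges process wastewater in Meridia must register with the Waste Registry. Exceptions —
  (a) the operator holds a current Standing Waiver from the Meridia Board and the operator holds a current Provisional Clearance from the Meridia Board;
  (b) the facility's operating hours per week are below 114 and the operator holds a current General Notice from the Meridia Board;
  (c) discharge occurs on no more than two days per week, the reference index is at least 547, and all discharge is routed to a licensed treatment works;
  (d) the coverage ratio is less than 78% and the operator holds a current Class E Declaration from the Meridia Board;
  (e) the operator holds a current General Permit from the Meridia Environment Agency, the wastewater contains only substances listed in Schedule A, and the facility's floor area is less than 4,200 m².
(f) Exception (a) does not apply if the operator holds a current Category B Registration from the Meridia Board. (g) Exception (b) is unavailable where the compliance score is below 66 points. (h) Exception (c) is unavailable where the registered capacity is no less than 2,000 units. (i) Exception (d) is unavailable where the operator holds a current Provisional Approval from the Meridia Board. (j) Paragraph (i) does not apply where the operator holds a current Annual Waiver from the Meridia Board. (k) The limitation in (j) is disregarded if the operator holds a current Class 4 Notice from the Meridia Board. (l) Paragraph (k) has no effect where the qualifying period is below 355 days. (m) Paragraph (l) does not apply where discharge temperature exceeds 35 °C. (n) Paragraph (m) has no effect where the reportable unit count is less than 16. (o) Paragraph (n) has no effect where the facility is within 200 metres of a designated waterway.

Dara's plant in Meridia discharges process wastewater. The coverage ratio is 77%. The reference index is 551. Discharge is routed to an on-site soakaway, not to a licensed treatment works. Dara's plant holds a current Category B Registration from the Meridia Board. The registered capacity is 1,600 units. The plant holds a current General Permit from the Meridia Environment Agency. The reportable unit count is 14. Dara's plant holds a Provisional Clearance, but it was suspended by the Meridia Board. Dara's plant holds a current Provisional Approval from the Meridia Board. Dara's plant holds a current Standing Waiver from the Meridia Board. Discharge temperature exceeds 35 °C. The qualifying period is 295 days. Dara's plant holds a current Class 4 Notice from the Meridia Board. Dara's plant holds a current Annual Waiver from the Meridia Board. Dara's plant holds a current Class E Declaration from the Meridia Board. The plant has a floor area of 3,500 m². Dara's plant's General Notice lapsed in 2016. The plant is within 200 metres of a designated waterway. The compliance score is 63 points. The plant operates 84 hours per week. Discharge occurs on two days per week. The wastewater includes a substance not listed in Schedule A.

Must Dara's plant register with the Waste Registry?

Exception (a) fails — no current Provisional Clearance is held.
Exception (b) does not apply: there is no General Notice in force.
Exception (c) does not apply: discharge is not routed to a licensed treatment works.
Exception (d)'s conditions are all satisfied: the coverage ratio is 77%, less than the 78% limit; a current Class E Declaration is held. But applying paragraphs (i)–(o): (i) is engaged — a current Provisional Approval is held. (j) operates (a current Annual Waiver is held), but yields to (k): (k) applies — a current Class 4 Notice is held. (l) applies (the qualifying period is 295 days, below the 355 days limit), but is set aside by (m): (m) is triggered — discharge temperature exceeds 35 °C. (n) operates (the reportable unit count is 14, less than the 16 limit), but is displaced by (o): (o) operates against (n): the plant is within 200 m of a designated waterway. So (d) is unavailable.
Exception (e) fails — the wastewater includes a non-Schedule-A substance.
No exception applies. The general rule governs.

Yes — Dara's plant must register with the Waste Registry.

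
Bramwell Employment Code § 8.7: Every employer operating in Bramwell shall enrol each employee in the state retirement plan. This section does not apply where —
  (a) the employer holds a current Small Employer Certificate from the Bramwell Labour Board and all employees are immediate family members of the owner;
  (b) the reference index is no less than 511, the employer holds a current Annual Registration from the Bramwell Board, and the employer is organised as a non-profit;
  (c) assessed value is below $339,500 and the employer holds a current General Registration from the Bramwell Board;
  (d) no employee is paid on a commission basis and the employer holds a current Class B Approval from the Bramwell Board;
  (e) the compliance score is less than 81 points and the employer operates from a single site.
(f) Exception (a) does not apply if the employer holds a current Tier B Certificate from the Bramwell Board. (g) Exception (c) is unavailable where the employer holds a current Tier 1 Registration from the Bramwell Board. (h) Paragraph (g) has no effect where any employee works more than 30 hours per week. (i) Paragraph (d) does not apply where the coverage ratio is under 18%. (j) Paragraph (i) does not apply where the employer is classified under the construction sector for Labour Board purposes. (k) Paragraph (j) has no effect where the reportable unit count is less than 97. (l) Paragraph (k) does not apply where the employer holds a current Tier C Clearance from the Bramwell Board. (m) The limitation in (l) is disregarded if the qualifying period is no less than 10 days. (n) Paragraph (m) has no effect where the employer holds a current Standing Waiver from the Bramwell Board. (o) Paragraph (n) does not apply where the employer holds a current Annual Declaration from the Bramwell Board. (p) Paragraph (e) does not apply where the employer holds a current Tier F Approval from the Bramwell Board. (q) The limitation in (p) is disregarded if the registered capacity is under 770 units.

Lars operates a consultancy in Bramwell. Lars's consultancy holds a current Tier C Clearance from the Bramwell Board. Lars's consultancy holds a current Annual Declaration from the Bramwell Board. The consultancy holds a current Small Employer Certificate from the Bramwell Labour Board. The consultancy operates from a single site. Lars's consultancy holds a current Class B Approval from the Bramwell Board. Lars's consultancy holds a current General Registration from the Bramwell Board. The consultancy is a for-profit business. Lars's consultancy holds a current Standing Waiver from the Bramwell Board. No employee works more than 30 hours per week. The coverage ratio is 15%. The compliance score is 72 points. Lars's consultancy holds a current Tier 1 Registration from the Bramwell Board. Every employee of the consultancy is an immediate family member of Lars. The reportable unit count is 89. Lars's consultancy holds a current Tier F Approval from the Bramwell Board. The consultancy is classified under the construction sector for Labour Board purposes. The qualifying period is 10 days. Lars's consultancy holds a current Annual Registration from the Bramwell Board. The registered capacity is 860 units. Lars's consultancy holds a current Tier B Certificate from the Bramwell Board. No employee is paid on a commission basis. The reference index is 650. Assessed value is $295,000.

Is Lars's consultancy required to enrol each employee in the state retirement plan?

All of (a)'s requirements are met (a current Small Employer Certificate is held; every employee is an immediate family member). Turning to paragraph (f): (f) operates — a current Tier B Certificate is held. So (a) is unavailable.
Exception (b) does not apply: the employer is for-profit.
Exception (c) is satisfied on its face — assessed value is $295,000, below the $339,500 limit; a current General Registration is held. But applying paragraphs (g)–(h): (g) operates against (c): a current Tier 1 Registration is held. (h), which would lift (g), is not engaged — no employee exceeds 30 hours/week. Exception (c) does not apply.
Exception (d): no employee is paid on commission; a current Class B Approval is held — every condition holds. But: (i) applies — the coverage ratio is 15%, under the 18% limit. (j) is triggered (the consultancy is classified under the construction sector), but is itself disapplied by (k): (k) operates against (j): the reportable unit count is 89, less than the 97 limit. (l) would limit (k) — a current Tier C Clearance is held — but (m) sets (l) aside: (m) operates — the qualifying period is 10 days, meeting the 10 days threshold. (n) would limit (m) — a current Standing Waiver is held — but (o) sets (n) aside: (o) operates against (n): a current Annual Declaration is held. So (d) is unavailable.
Exception (e) is satisfied on its face — the compliance score is 72 points, less than the 81 points limit; the employer operates from a single site. But applying paragraphs (p)–(q): (p) is triggered — a current Tier F Approval is held. (q), which would lift (p), is not triggered — the registered capacity is 860 units, not under 770 units. So (e) is unavailable.
No exception is made out. Lars's consultancy falls within the general rule.

Yes — Lars's consultancy must enrol each employee in the state retirement plan.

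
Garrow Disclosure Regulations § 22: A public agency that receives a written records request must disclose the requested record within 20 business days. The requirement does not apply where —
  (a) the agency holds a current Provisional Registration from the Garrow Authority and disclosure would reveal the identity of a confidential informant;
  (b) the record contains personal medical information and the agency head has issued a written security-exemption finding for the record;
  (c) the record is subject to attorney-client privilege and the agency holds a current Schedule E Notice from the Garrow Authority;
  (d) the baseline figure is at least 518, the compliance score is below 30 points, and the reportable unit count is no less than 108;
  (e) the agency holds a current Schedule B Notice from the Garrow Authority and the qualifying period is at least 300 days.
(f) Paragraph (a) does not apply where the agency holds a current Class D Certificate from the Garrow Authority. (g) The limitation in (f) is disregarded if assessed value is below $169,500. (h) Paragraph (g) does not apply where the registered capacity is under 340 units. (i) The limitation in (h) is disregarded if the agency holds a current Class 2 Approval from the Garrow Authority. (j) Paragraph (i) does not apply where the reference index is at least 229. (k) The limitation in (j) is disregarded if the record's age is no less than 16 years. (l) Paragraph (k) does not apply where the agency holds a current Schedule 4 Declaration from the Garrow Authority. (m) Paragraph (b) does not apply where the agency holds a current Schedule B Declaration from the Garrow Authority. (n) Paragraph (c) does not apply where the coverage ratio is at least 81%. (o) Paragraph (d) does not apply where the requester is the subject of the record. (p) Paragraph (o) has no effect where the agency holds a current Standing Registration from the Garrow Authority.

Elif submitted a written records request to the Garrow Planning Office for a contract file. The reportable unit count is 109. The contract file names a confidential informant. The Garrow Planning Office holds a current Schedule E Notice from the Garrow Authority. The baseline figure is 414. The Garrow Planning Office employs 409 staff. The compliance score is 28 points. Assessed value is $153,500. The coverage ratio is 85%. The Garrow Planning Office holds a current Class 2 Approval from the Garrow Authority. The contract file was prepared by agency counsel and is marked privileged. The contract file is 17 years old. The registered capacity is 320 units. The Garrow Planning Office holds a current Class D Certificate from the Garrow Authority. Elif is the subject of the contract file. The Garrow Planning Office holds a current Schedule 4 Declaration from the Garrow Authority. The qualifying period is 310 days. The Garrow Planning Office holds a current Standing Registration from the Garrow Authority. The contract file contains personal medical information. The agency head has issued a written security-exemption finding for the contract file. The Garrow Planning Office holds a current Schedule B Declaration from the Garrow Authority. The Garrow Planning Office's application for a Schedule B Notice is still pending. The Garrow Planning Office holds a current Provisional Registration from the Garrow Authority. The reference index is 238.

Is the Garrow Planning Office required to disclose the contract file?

Exception (a)'s conditions are all satisfied: a current Provisional Registration is held; the contract file names a confidential informant. Turning to paragraphs (f)–(l): (f) operates against (a): a current Class D Certificate is held. (g) would limit (f) — assessed value is $153,500, below the $169,500 limit — but (h) sets (g) aside: (h) operates — the registered capacity is 320 units, under the 340 units limit. (i) would limit (h) — a current Class 2 Approval is held — but (j) sets (i) aside: (j) is engaged — the reference index is 238, meeting the 229 threshold. (k) would limit (j) — the record's age is 17 years, meeting the 16 years threshold — but (l) sets (k) aside: (l) operates against (k): a current Schedule 4 Declaration is held. Exception (a) does not apply.
Exception (b): the contract file contains personal medical information; a written security-exemption finding has been issued — every condition holds. Turning to paragraph (m): (m) applies — a current Schedule B Declaration is held. So (b) is unavailable.
Exception (c)'s conditions are all satisfied: the contract file is privileged; a current Schedule E Notice is held. But: (n) operates against (c): the coverage ratio is 85%, meeting the 81% threshold. So (c) is unavailable.
Exception (d) fails — the baseline figure is 414, short of 518.
Exception (e) does not apply: there is no Schedule B Notice in force.
Every exception is unavailable, so the rule governs.

Yes — the Garrow Planning Office must disclose the contract file.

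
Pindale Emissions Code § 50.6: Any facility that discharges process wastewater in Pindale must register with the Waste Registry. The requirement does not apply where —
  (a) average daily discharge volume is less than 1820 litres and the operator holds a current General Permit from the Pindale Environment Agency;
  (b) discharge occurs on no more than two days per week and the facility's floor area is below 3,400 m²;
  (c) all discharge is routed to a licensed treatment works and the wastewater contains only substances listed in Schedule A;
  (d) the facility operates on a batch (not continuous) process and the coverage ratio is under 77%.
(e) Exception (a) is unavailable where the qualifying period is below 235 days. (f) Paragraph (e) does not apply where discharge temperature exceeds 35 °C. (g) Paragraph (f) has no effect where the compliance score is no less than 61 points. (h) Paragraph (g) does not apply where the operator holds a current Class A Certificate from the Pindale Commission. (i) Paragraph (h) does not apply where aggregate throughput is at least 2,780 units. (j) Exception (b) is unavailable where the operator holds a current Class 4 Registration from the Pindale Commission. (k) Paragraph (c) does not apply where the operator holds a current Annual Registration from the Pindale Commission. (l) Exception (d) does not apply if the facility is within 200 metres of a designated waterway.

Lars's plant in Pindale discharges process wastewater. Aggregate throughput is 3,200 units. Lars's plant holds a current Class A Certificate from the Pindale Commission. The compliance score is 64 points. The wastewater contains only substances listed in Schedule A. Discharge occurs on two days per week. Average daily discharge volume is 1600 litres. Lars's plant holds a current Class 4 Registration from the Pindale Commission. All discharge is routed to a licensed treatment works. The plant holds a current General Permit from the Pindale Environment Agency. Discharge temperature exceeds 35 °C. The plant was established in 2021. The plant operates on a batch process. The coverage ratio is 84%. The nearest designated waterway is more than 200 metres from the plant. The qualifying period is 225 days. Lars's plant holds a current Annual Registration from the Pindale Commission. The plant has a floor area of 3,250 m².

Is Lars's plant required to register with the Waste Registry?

Yes — Lars's plant must register with the Waste Registry.

Exception (a): average daily discharge volume is 1600 litres, less than the 1820 litres limit; a current General Permit is held — every condition holds. However, paragraphs (e)–(i) must be considered: (e) operates against (a): the qualifying period is 225 days, below the 235 days limit. (f) would limit (e) — discharge temperature exceeds 35 °C — but (g) sets (f) aside: (g) operates — the compliance score is 64 points, meeting the 61 points threshold. (h) applies (a current Class A Certificate is held), but is displaced by (i): (i) operates against (h): aggregate throughput is 3,200 units, meeting the 2,780 units threshold. (a) is therefore removed.
Exception (b) is satisfied on its face — discharge occurs on no more than two days per week; the facility's floor area is 3,250 m², below the 3,400 m² limit. However, paragraph (j) must be considered: (j) operates against (b): a current Class 4 Registration is held. (b) is therefore removed.
Exception (c)'s conditions are all satisfied: discharge is routed to a licensed treatment works; the wastewater is Schedule-A-only. But applying paragraph (k): (k) is triggered — a current Annual Registration is held. Exception (c) does not apply.
Exception (d) fails — the coverage ratio is 84%, not under 77%.
Every exception is unavailable, so the rule governs.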